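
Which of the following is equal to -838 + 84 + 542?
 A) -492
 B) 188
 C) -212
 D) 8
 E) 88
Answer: C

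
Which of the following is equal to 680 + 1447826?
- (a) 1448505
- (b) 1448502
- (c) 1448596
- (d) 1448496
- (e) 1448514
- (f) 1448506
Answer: f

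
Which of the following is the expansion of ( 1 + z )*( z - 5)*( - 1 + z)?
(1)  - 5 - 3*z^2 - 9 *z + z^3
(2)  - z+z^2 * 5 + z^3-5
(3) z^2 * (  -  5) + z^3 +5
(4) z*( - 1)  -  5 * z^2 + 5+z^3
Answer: 4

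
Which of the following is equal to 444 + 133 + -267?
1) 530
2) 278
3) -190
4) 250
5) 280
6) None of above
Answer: 6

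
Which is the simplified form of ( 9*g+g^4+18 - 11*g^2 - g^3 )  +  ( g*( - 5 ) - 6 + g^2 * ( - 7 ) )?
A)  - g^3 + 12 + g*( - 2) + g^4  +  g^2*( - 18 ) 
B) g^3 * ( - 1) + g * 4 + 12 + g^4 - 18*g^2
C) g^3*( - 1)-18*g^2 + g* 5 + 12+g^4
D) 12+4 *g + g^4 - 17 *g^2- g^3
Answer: B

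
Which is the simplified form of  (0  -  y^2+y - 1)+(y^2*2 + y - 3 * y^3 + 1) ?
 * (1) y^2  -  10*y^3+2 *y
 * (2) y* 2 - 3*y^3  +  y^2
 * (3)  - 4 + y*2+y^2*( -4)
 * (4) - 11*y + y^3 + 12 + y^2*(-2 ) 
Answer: 2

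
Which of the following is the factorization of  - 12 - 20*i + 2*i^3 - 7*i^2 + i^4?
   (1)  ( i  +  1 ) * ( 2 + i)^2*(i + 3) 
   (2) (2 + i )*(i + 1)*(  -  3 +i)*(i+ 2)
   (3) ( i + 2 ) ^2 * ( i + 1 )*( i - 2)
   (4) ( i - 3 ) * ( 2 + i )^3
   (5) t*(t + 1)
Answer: 2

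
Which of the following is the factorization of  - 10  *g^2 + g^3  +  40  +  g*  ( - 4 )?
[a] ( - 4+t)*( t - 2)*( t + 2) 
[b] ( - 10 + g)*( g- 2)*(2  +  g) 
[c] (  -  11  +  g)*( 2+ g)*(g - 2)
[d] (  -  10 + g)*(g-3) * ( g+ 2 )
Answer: b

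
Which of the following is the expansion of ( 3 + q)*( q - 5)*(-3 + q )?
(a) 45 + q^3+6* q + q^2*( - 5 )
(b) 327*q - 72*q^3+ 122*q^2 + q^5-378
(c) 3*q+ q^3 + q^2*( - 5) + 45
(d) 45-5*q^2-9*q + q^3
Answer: d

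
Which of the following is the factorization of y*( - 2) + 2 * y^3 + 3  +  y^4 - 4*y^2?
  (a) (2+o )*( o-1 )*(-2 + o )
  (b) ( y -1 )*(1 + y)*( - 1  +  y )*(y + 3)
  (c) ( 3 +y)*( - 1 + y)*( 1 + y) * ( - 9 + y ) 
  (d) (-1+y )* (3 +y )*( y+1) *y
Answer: b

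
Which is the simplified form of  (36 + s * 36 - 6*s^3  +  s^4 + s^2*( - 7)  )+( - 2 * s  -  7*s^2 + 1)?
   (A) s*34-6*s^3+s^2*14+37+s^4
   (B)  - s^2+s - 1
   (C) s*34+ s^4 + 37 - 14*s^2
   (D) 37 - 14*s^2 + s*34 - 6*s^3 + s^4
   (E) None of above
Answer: D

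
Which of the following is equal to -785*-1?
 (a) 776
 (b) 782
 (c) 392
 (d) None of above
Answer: d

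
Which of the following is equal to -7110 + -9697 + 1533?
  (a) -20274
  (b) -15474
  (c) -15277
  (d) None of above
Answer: d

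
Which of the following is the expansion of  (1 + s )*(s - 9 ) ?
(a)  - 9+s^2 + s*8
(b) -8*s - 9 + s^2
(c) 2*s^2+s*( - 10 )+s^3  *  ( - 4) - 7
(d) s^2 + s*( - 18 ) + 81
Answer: b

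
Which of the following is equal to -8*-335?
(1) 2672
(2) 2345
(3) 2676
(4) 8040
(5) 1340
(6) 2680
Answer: 6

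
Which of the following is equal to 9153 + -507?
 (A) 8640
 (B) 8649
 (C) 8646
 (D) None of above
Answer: C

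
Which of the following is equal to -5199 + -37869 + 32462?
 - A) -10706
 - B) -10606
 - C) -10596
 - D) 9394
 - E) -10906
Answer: B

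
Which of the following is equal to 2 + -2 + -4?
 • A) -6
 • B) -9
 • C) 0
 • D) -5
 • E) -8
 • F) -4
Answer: F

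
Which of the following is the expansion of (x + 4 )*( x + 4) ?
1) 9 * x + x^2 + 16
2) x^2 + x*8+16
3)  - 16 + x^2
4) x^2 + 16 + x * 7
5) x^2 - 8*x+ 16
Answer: 2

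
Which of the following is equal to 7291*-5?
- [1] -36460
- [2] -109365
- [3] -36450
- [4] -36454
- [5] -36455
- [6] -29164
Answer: 5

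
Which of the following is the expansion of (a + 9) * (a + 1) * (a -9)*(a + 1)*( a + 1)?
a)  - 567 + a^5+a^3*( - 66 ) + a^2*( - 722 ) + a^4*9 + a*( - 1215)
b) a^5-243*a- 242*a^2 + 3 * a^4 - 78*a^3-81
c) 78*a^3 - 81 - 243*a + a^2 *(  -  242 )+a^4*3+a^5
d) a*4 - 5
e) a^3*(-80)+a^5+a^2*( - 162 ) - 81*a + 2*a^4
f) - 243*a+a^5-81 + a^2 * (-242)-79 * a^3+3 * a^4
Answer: b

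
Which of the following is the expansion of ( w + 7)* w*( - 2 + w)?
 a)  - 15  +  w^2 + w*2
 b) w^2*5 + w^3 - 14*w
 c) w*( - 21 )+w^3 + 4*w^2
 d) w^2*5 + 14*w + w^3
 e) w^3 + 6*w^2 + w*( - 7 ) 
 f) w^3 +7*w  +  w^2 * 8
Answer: b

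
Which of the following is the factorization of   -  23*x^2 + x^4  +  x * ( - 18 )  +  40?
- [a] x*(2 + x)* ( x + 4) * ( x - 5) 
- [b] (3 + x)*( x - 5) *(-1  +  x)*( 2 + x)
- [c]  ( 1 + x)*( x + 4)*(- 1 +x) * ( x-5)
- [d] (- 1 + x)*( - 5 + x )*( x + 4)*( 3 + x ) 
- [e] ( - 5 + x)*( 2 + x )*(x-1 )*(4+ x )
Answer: e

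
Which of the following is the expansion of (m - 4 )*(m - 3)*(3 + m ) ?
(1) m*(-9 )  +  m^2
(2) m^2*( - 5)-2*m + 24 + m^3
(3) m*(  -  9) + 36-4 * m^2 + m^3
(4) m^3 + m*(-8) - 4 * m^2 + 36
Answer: 3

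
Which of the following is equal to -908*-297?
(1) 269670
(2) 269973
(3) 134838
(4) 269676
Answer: 4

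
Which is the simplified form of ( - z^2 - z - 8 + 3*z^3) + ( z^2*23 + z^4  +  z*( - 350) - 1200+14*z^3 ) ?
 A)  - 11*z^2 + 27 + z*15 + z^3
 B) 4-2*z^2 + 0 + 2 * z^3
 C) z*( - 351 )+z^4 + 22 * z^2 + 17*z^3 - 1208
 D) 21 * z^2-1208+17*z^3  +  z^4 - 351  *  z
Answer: C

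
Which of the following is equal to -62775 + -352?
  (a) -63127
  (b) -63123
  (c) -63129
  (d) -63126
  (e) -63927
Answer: a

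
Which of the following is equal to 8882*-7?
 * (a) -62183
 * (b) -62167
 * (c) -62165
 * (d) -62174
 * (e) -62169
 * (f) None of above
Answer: d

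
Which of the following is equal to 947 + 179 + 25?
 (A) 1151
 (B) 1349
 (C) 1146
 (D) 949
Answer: A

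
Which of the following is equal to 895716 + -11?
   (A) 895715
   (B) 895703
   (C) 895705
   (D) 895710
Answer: C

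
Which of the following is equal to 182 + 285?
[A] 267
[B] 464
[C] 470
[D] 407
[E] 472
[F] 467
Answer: F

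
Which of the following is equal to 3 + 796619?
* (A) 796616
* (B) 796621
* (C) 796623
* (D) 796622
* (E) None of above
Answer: D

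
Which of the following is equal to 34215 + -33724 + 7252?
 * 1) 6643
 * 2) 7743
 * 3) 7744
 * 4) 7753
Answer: 2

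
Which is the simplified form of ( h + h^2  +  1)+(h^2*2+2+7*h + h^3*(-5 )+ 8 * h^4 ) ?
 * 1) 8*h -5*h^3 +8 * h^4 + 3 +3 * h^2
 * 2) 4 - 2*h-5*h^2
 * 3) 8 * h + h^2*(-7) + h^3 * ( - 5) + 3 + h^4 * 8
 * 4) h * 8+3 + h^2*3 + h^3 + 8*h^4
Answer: 1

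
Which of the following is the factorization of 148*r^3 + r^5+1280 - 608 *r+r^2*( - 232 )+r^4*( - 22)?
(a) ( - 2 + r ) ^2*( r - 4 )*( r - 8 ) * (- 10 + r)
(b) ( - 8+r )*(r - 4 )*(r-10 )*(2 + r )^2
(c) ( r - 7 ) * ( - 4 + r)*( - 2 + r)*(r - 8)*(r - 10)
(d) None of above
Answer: d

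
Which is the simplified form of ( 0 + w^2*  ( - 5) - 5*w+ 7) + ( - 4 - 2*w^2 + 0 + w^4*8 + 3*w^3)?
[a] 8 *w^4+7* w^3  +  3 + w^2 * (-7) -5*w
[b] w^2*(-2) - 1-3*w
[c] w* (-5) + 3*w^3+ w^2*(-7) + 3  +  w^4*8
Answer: c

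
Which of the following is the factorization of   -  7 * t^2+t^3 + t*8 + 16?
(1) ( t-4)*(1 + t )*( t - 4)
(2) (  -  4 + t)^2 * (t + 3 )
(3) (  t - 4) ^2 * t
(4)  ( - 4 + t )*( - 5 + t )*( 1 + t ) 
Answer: 1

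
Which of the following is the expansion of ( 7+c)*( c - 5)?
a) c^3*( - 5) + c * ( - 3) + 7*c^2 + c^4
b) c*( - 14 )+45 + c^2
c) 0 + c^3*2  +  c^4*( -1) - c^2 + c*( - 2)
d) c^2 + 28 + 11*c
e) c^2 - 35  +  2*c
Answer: e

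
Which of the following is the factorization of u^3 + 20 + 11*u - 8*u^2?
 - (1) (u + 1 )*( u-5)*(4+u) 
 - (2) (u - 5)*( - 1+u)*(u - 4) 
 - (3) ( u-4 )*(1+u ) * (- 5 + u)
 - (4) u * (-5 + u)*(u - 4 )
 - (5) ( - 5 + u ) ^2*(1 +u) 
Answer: 3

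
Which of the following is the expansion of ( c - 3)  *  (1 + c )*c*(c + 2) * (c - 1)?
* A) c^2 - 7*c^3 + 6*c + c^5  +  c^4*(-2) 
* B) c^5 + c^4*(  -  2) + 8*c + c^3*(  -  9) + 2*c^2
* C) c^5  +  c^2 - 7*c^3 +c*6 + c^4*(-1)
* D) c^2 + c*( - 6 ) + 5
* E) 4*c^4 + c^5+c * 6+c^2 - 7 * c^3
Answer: C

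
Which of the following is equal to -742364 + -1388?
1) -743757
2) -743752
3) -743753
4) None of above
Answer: 2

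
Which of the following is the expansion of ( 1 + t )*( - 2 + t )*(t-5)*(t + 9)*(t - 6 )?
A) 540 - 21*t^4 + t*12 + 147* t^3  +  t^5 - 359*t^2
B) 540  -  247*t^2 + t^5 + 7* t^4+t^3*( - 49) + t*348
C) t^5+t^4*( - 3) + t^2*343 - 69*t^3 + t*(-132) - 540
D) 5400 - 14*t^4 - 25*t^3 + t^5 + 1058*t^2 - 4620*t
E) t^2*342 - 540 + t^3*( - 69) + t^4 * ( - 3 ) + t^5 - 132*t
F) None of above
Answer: C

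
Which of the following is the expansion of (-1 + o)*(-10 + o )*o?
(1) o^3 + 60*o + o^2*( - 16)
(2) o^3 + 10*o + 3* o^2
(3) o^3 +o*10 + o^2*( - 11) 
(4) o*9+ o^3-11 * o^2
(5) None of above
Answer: 3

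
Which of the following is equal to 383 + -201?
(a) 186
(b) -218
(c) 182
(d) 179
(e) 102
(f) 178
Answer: c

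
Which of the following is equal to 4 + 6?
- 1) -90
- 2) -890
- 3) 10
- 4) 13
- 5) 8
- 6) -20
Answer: 3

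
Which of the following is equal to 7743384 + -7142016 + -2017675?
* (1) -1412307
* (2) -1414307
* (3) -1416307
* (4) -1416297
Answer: 3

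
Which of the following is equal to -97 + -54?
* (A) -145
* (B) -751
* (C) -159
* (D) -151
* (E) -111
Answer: D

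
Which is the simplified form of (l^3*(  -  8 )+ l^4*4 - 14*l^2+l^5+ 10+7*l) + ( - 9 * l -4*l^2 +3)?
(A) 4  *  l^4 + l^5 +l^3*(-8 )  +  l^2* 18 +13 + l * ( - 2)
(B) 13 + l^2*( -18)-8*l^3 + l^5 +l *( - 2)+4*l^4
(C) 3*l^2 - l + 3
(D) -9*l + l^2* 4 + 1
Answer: B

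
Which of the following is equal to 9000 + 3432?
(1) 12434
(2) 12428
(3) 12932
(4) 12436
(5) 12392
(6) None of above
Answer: 6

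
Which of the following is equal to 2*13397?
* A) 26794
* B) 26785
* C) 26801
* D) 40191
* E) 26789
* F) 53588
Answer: A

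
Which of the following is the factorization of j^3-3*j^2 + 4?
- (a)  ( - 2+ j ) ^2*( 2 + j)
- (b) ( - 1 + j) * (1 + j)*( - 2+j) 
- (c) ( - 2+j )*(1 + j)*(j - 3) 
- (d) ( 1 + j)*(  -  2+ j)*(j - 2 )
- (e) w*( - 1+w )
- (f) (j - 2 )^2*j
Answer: d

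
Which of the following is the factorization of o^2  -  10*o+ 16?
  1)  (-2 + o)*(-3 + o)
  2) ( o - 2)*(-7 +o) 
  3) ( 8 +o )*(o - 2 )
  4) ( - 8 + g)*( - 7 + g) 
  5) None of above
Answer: 5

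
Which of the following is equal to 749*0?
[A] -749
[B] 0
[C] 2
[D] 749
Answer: B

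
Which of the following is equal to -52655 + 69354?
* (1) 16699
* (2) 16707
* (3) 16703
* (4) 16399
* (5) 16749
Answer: 1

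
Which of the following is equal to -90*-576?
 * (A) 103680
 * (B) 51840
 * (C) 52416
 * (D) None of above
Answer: B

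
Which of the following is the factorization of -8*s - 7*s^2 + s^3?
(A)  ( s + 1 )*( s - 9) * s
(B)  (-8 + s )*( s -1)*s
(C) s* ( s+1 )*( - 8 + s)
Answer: C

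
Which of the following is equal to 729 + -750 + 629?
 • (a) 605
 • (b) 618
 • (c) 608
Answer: c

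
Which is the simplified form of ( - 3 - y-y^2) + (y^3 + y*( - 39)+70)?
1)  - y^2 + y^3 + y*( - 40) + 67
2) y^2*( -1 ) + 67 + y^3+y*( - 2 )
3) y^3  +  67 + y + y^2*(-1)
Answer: 1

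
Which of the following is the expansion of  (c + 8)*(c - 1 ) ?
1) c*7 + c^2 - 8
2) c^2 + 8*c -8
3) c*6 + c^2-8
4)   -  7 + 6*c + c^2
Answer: 1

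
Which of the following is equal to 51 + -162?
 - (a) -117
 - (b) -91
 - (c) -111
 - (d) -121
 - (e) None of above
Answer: c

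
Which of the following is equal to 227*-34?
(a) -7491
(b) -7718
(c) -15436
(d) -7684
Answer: b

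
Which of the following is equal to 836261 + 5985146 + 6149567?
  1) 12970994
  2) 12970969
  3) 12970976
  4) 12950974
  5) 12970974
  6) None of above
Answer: 5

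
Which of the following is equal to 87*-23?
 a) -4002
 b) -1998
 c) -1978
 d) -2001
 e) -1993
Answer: d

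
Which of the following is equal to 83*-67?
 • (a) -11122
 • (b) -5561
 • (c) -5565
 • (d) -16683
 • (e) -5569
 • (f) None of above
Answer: b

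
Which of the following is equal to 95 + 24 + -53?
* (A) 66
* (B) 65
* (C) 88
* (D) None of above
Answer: A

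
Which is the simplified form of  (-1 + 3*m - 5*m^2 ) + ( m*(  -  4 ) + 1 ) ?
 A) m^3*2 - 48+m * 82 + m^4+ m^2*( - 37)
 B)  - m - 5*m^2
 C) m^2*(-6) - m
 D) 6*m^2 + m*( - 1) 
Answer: B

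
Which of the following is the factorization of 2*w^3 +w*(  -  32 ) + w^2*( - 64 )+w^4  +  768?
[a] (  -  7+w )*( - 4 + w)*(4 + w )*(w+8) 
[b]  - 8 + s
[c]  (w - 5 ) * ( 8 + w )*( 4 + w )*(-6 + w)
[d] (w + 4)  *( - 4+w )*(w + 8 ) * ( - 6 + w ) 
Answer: d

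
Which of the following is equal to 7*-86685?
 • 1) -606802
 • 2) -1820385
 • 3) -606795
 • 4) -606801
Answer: 3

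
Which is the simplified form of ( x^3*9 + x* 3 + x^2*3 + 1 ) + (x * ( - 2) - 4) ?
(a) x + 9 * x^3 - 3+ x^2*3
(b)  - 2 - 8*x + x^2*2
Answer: a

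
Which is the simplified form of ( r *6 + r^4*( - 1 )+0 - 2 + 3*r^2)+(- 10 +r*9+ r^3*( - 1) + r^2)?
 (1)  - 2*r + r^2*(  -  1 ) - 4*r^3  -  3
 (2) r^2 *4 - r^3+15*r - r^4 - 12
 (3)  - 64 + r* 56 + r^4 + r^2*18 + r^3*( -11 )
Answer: 2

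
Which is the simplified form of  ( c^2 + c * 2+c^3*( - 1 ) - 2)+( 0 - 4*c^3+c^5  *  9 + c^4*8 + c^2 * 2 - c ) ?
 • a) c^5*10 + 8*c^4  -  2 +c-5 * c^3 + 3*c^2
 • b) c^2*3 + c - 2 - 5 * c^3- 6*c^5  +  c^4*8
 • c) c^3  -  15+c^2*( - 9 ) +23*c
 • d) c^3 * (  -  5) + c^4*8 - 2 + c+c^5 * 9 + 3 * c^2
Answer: d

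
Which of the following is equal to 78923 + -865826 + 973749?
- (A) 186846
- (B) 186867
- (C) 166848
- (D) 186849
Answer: A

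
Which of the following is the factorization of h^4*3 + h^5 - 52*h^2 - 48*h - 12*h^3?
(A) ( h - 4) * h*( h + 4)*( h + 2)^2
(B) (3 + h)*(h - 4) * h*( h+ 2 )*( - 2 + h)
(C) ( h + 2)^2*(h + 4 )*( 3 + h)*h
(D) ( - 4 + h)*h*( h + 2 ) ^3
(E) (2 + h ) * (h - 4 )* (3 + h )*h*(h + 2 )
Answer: E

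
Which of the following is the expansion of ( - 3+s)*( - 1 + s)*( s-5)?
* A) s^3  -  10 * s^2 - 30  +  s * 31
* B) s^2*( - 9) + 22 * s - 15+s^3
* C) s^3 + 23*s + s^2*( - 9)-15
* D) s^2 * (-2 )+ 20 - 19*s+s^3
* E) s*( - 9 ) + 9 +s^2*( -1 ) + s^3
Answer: C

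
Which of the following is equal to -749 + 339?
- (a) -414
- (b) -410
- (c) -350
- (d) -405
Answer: b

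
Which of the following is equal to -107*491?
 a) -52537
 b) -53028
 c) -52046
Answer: a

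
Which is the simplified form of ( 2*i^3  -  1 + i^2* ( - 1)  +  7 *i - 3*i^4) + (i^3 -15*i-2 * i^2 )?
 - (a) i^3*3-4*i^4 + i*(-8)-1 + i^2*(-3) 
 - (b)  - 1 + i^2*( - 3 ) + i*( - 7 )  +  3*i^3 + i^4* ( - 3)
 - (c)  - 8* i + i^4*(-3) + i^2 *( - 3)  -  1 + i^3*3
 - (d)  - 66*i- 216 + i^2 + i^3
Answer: c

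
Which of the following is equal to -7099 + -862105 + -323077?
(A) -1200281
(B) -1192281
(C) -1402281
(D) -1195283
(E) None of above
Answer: B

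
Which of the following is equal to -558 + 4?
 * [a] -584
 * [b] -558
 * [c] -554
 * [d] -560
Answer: c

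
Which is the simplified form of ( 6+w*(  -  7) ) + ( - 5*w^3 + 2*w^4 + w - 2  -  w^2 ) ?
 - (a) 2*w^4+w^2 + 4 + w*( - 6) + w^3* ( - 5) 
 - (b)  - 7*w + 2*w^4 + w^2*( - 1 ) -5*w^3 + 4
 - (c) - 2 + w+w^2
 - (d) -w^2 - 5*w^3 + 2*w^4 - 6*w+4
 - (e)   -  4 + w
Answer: d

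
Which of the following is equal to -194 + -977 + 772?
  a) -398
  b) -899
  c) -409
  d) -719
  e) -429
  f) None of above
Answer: f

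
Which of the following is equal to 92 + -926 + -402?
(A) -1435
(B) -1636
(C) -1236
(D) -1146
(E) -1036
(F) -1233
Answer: C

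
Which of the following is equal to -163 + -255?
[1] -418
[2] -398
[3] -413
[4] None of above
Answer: 1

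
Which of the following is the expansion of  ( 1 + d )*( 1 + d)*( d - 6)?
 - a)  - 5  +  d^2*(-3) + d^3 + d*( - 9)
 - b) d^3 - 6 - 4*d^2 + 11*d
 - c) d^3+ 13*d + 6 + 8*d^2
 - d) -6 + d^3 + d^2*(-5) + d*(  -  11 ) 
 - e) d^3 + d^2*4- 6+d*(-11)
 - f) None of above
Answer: f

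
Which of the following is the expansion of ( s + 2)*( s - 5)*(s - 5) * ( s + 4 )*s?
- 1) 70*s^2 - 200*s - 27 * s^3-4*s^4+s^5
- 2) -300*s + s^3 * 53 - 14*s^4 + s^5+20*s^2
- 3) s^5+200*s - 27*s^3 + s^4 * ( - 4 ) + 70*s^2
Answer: 3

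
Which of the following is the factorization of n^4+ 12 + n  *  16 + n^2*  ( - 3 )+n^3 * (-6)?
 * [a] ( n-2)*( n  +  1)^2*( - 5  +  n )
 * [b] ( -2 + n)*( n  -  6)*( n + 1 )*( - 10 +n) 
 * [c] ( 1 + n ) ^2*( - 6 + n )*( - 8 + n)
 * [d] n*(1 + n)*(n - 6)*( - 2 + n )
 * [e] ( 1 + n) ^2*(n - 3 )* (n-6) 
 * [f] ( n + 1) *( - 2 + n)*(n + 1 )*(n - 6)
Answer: f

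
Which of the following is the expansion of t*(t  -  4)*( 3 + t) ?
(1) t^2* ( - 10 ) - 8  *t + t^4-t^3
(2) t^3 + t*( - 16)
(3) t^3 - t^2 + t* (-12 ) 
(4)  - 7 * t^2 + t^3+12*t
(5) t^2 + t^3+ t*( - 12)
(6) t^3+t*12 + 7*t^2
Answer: 3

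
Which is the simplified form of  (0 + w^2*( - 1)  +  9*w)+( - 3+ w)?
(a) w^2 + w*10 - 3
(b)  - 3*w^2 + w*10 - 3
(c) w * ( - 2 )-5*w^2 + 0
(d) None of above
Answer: d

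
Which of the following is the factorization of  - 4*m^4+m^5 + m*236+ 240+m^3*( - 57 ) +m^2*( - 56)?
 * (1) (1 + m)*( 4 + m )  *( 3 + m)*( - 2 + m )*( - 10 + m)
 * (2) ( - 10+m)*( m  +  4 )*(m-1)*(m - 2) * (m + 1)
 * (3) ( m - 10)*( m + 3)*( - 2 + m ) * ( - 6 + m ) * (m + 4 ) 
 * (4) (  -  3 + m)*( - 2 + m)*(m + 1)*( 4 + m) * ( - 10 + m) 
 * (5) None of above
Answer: 1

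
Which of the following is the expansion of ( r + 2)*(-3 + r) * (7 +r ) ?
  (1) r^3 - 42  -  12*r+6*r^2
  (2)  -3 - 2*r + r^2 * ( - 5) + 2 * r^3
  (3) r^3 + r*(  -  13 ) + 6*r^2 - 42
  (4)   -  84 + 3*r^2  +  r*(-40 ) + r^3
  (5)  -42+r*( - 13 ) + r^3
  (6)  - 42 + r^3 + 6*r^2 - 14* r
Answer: 3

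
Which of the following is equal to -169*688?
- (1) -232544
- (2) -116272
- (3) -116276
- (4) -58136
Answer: 2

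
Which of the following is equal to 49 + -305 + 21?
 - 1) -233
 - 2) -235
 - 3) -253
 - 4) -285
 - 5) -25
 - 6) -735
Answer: 2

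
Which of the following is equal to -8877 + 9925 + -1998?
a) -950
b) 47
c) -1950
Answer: a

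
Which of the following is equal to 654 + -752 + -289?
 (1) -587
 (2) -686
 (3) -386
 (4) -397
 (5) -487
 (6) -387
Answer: 6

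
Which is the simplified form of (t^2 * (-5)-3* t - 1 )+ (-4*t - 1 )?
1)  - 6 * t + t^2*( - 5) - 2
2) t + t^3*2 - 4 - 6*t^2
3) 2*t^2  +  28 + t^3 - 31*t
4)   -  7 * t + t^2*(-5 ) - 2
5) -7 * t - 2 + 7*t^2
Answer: 4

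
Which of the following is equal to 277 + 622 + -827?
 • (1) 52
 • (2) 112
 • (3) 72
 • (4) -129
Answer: 3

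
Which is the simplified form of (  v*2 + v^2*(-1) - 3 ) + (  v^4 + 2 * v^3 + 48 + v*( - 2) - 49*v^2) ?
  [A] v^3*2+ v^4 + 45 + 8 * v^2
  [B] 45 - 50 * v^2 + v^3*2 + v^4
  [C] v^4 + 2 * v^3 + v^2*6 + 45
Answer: B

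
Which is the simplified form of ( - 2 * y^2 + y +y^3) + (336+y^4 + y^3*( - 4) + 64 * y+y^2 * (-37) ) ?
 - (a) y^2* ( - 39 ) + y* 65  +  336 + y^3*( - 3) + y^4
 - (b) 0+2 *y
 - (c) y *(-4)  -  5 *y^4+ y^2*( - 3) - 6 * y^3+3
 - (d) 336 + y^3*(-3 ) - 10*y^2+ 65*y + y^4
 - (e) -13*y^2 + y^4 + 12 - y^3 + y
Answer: a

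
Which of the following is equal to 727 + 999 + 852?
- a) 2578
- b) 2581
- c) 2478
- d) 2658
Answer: a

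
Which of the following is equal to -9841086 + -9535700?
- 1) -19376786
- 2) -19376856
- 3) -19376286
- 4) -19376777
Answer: 1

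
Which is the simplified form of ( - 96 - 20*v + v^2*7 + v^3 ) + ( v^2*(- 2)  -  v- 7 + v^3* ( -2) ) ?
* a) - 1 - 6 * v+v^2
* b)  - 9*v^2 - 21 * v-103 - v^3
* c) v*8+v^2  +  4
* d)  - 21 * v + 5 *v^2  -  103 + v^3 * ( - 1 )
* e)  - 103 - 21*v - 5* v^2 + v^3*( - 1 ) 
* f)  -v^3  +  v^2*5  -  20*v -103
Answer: d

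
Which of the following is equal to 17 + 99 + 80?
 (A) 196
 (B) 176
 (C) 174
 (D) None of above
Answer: A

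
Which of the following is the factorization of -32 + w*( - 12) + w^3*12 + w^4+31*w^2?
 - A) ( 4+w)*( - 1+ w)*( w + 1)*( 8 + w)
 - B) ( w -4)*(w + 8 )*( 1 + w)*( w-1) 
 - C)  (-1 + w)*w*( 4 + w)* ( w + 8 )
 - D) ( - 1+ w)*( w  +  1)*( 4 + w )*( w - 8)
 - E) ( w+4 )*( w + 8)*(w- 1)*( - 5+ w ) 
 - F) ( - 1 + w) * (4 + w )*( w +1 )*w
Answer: A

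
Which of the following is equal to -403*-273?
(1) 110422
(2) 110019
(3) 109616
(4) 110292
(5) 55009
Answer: 2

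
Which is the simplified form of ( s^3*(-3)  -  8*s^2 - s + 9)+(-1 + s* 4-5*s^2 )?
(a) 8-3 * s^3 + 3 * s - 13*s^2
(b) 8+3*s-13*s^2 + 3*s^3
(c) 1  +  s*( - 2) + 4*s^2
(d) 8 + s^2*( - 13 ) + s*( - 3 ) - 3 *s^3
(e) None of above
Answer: a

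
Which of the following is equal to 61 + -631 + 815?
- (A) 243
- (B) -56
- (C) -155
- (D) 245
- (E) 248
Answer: D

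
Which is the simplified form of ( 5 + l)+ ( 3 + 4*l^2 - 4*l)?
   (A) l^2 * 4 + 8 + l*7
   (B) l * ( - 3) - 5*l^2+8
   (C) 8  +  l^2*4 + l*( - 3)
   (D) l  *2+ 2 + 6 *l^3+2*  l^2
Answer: C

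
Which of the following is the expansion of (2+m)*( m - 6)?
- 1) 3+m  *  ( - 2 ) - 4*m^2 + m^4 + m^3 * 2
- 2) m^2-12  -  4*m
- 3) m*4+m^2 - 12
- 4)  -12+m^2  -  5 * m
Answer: 2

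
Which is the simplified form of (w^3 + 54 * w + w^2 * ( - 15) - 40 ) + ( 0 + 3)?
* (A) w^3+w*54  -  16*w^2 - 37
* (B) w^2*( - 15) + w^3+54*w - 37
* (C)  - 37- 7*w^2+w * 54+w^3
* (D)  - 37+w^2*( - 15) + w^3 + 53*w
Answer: B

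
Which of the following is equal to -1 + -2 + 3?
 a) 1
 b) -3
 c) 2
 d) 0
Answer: d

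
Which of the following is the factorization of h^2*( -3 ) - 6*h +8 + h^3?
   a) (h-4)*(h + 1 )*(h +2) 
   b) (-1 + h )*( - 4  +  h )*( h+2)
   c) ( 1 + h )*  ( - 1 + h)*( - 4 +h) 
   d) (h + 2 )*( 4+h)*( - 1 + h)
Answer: b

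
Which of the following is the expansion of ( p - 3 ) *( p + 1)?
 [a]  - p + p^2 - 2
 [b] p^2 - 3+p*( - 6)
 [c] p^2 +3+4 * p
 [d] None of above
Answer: d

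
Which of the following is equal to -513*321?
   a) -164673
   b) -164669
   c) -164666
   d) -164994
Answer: a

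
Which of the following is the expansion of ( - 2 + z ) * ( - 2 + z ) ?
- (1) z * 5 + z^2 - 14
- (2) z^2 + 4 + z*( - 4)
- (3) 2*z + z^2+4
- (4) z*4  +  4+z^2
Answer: 2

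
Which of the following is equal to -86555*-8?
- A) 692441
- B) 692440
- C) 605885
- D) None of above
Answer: B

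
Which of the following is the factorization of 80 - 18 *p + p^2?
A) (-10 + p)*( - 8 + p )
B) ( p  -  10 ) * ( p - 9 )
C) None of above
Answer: A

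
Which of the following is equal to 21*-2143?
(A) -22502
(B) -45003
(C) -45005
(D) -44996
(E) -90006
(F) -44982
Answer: B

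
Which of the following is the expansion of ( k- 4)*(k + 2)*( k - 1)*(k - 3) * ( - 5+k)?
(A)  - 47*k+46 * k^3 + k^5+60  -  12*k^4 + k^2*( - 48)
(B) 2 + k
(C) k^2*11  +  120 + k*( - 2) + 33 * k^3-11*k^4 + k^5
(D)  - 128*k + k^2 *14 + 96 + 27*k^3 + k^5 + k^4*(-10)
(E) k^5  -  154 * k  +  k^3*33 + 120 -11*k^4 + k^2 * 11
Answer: E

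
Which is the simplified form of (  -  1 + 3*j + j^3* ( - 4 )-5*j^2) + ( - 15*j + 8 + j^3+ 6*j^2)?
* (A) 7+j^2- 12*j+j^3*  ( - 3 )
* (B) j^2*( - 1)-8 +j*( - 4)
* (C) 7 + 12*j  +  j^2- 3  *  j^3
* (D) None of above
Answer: A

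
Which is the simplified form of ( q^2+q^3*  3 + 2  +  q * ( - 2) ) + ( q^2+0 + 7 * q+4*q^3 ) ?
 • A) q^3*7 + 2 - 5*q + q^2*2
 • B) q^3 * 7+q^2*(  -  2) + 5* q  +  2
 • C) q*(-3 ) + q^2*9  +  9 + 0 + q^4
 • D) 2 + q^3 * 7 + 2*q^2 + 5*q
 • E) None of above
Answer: D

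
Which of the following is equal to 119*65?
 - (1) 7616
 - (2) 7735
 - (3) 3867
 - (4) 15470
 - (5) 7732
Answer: 2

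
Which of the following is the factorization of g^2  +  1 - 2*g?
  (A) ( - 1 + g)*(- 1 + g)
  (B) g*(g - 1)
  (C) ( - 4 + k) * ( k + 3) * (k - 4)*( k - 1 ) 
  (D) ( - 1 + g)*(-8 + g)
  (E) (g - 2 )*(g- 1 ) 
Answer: A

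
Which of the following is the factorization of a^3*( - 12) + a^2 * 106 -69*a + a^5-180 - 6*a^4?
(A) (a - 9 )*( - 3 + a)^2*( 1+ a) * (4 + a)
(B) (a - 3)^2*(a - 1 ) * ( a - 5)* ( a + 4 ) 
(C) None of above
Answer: C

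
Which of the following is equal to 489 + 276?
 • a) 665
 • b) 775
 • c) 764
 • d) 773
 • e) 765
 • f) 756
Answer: e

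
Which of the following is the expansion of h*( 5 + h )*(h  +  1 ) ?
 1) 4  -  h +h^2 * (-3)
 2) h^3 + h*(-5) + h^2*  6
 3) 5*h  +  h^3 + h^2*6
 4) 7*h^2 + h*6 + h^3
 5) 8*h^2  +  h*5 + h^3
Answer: 3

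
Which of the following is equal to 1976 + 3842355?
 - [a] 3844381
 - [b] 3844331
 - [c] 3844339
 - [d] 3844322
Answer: b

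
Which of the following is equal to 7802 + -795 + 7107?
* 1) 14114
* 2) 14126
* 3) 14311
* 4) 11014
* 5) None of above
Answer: 1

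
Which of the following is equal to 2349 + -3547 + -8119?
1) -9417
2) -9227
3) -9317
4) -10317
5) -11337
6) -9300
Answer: 3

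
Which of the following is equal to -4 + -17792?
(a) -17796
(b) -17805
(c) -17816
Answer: a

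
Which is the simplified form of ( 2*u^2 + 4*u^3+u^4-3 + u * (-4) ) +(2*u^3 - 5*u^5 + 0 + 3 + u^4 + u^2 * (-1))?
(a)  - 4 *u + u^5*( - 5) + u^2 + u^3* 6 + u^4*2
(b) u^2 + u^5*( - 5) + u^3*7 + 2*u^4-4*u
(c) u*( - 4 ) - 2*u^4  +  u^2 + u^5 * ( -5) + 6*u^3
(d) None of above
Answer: a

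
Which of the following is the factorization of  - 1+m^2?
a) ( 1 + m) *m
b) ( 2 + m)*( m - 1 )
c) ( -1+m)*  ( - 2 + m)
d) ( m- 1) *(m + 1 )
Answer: d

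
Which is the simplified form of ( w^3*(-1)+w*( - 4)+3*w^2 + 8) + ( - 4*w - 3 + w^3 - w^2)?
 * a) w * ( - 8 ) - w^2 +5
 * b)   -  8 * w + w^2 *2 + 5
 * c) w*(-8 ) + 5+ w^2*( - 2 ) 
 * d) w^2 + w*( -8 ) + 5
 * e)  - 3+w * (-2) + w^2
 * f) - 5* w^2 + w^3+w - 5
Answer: b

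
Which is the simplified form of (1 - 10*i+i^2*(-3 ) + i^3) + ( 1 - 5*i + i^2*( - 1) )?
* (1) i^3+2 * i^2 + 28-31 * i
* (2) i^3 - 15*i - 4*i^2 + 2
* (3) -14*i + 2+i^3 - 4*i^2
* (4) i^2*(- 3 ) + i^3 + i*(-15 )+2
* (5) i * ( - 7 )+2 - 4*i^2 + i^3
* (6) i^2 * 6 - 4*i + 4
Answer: 2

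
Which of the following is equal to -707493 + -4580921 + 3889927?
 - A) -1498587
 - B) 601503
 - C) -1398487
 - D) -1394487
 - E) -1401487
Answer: C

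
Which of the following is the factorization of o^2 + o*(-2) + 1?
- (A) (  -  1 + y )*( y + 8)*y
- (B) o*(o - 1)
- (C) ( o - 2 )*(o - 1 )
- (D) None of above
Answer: D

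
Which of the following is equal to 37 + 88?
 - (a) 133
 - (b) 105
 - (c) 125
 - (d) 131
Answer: c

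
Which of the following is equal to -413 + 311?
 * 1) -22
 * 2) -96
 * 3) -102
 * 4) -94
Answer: 3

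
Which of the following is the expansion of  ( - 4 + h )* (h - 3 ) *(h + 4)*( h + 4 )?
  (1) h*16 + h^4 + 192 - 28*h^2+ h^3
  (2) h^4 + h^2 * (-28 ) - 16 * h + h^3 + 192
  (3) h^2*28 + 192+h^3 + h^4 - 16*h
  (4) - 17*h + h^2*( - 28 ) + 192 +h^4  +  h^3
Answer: 2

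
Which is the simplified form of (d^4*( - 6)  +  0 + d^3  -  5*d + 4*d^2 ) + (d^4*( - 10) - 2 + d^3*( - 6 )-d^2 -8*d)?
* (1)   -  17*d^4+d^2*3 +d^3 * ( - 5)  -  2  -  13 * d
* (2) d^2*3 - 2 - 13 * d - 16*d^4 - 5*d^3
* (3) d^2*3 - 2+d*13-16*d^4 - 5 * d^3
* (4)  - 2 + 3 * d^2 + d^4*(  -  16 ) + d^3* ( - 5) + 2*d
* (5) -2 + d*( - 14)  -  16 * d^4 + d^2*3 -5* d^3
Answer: 2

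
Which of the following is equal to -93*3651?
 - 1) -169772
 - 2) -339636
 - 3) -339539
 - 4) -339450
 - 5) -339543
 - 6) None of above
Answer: 5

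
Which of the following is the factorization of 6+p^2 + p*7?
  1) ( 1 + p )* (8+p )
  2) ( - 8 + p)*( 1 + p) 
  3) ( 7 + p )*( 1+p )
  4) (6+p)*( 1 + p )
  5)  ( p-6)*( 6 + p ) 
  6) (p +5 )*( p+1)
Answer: 4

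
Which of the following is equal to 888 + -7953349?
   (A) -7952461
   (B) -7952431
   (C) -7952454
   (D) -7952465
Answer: A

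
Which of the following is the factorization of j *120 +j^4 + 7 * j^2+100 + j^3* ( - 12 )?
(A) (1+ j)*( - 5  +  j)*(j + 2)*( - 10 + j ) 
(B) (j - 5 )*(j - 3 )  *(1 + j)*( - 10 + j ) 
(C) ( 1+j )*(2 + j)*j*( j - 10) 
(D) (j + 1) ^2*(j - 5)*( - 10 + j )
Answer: A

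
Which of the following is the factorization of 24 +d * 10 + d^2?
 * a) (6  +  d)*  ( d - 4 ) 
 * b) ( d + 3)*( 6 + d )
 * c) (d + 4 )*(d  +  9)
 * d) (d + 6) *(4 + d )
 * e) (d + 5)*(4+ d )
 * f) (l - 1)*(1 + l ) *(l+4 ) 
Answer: d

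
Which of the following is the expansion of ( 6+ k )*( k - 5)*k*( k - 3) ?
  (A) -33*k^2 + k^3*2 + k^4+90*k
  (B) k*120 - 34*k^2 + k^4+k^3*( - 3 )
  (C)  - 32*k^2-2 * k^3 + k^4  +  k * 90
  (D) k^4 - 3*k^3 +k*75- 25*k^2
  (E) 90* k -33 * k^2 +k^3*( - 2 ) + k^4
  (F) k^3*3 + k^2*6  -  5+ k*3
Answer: E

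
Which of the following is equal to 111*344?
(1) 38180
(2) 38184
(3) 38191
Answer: 2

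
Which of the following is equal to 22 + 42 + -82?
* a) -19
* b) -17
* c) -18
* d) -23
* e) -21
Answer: c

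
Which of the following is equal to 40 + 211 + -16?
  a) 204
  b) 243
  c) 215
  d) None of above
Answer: d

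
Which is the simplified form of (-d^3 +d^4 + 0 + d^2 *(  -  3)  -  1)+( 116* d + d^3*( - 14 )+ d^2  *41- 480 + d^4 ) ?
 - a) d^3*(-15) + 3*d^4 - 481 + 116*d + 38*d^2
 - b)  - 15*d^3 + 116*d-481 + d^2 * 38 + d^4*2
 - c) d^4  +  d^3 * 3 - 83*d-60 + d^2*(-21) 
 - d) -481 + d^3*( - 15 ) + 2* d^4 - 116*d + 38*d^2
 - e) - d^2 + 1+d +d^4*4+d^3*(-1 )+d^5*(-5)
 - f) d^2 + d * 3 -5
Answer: b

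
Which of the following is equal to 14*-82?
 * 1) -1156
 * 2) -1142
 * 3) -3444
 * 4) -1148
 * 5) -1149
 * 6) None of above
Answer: 4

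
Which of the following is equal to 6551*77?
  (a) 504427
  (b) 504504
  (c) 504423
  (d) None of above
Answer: a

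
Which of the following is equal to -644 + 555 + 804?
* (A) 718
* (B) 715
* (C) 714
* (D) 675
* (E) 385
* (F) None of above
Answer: B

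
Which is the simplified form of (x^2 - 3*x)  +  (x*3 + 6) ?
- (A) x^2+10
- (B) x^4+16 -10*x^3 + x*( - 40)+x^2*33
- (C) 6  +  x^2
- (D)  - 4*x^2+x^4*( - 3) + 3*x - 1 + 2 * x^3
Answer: C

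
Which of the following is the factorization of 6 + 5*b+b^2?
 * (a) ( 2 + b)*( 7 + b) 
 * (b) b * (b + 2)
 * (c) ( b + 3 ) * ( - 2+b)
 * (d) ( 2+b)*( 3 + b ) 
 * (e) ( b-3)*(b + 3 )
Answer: d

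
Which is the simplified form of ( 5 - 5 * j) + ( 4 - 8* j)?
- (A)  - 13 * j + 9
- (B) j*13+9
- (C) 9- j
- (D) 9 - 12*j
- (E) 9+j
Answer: A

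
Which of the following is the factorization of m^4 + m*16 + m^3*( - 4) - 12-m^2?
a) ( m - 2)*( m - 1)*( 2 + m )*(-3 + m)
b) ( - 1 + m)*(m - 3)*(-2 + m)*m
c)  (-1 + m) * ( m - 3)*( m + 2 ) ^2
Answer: a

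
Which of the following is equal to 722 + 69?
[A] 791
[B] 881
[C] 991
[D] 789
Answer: A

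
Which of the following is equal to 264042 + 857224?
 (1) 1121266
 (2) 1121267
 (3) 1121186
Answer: 1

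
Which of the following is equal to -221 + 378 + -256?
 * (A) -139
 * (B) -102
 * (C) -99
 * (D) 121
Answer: C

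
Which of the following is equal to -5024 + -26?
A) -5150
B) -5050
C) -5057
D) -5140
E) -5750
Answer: B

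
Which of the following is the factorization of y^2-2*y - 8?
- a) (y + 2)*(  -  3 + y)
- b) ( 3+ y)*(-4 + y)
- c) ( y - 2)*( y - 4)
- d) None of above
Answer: d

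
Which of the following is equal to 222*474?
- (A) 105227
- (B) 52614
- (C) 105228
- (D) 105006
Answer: C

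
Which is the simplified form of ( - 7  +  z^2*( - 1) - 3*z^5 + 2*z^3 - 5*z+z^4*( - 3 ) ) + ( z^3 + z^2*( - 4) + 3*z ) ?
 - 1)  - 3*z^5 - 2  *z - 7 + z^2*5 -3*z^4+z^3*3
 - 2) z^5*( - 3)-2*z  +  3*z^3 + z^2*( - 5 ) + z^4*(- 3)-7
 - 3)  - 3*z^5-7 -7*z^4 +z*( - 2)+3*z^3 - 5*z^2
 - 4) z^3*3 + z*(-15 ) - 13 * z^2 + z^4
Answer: 2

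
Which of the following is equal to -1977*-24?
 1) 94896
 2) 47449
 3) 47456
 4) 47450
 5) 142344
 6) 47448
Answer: 6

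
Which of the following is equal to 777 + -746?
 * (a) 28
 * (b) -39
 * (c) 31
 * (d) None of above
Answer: c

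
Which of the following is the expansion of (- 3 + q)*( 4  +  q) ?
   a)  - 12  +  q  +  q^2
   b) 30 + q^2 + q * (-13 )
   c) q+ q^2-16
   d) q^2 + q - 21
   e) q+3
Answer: a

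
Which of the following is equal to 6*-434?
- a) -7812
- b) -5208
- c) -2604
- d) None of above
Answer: c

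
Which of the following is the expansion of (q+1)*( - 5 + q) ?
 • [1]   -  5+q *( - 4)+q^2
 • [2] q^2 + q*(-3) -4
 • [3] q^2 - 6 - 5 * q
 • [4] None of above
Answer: 1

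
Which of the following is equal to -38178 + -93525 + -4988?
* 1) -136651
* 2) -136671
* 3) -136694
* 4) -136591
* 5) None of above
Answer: 5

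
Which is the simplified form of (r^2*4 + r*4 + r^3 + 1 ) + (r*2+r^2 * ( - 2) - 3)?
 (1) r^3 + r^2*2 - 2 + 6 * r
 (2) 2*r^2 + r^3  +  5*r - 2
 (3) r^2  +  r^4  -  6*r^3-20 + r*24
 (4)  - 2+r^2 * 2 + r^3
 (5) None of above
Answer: 1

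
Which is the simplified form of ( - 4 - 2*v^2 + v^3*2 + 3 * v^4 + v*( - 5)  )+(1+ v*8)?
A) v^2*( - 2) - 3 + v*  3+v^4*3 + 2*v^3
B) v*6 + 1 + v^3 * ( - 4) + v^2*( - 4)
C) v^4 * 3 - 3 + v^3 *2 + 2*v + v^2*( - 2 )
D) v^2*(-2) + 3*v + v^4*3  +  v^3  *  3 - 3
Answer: A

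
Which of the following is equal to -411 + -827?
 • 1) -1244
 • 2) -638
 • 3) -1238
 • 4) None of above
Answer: 3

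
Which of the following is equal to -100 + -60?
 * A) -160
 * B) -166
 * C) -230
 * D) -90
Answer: A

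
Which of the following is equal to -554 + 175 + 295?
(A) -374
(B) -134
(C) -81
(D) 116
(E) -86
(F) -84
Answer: F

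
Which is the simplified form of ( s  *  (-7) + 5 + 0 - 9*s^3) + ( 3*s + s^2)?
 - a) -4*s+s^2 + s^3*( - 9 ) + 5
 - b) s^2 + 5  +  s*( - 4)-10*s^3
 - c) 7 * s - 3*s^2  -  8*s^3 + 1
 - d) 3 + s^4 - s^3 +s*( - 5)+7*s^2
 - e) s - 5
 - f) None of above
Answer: a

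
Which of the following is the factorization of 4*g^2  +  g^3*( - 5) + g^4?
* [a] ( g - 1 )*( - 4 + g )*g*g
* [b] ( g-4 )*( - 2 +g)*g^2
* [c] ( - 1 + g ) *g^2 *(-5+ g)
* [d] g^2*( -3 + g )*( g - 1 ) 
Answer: a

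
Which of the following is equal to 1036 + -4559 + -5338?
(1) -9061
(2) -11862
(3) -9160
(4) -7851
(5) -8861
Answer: 5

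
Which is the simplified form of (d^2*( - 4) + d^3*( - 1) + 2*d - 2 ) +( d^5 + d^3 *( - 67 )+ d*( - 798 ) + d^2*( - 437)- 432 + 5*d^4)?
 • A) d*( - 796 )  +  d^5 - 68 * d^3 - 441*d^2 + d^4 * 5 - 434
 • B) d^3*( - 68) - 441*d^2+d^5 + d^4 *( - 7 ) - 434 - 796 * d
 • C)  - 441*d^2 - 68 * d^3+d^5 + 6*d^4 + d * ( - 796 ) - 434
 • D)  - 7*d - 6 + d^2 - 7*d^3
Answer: A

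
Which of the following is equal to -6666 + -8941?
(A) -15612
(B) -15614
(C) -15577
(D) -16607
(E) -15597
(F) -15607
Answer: F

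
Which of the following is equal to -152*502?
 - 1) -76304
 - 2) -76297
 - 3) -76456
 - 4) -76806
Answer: 1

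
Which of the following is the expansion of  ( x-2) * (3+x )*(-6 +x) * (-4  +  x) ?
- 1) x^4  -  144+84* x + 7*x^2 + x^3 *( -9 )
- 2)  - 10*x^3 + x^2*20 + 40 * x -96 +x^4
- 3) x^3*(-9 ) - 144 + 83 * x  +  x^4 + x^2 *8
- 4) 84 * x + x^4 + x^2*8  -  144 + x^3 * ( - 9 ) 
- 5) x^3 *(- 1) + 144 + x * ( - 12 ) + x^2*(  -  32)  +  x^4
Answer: 4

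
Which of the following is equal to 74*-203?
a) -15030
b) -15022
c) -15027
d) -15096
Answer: b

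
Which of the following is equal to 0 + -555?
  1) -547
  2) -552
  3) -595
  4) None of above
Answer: 4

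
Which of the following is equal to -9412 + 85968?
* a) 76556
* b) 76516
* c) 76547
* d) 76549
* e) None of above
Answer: a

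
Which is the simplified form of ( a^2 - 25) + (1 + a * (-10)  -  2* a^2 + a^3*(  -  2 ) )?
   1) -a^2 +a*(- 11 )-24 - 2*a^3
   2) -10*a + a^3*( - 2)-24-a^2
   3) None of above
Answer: 2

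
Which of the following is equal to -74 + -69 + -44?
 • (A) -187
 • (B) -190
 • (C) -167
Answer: A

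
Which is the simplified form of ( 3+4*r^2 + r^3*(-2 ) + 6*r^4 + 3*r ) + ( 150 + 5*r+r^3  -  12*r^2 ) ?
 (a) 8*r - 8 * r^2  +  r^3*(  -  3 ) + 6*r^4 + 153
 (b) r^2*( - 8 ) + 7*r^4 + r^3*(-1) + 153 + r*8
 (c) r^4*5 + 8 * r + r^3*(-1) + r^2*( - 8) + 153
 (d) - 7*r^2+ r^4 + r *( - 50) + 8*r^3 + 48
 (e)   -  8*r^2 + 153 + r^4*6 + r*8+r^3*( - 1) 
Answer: e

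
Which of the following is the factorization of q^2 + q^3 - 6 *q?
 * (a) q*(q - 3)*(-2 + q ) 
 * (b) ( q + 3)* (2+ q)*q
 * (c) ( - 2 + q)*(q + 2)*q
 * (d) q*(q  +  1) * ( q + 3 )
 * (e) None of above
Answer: e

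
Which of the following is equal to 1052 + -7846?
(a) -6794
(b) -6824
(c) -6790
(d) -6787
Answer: a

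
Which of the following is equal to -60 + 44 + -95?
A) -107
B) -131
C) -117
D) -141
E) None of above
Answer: E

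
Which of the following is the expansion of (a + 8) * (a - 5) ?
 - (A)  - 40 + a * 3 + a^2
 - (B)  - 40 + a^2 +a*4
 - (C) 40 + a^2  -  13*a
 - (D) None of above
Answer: A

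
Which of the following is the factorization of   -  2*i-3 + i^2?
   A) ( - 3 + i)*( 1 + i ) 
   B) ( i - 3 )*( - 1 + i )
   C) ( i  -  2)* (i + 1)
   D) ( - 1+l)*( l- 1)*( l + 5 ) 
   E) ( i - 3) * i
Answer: A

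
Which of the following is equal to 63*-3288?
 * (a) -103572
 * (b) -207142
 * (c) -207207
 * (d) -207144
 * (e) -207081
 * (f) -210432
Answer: d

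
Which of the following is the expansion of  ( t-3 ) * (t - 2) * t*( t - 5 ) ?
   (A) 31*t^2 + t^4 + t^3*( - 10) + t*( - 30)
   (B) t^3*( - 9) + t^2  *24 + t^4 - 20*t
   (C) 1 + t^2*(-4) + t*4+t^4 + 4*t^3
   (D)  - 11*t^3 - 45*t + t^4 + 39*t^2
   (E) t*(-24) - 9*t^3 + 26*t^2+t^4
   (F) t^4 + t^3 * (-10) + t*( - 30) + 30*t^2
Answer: A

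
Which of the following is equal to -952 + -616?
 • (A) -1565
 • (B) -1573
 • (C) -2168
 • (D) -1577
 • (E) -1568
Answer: E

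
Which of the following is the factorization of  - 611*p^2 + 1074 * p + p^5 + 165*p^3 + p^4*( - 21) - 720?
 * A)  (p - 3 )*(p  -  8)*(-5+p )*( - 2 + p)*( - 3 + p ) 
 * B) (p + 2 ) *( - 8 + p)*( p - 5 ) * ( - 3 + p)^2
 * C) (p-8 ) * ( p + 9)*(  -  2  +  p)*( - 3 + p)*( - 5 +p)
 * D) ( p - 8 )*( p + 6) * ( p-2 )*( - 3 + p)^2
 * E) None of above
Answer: A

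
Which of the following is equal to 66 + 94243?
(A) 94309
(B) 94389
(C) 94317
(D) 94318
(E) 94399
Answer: A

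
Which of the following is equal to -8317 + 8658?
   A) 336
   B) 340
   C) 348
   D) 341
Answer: D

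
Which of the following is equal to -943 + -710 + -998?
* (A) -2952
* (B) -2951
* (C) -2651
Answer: C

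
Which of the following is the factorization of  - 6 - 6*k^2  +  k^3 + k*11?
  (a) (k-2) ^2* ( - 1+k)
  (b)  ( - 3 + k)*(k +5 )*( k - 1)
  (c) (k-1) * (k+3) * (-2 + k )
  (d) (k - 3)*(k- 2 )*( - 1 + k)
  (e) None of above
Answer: d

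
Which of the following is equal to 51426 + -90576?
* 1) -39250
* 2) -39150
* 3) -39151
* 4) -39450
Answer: 2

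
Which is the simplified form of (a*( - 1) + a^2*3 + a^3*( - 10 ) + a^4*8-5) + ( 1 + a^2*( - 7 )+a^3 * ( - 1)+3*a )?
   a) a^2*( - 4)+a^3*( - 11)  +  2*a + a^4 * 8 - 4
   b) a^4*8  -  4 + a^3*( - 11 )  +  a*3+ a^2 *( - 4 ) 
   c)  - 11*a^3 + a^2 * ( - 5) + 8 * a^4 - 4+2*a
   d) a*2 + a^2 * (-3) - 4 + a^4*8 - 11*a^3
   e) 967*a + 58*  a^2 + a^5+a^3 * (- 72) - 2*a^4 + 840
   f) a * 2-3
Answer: a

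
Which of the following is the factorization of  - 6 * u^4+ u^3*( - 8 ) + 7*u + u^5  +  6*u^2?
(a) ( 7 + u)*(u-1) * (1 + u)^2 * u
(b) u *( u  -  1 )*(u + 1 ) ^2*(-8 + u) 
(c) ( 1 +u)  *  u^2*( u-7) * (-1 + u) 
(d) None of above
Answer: d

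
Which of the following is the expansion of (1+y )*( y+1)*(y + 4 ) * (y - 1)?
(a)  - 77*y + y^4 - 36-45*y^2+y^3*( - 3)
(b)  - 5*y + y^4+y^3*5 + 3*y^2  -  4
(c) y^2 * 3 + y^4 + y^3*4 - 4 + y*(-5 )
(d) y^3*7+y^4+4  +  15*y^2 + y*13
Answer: b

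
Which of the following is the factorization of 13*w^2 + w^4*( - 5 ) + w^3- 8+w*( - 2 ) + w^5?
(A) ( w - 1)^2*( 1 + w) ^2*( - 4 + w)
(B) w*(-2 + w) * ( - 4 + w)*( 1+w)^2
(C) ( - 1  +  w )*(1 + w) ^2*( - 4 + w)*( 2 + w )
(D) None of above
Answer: D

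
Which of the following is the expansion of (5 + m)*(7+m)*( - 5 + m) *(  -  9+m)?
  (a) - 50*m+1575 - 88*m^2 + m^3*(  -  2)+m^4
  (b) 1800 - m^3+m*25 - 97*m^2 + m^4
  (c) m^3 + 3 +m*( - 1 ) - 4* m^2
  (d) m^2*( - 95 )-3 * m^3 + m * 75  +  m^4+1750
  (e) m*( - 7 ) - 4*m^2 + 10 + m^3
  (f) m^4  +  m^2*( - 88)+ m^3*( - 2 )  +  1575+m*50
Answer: f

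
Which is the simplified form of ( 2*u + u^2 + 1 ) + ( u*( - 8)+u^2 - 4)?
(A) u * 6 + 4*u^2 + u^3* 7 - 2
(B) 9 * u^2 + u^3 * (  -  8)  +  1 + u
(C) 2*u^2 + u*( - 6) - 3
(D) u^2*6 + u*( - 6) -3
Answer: C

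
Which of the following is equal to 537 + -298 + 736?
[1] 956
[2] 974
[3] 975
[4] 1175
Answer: 3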